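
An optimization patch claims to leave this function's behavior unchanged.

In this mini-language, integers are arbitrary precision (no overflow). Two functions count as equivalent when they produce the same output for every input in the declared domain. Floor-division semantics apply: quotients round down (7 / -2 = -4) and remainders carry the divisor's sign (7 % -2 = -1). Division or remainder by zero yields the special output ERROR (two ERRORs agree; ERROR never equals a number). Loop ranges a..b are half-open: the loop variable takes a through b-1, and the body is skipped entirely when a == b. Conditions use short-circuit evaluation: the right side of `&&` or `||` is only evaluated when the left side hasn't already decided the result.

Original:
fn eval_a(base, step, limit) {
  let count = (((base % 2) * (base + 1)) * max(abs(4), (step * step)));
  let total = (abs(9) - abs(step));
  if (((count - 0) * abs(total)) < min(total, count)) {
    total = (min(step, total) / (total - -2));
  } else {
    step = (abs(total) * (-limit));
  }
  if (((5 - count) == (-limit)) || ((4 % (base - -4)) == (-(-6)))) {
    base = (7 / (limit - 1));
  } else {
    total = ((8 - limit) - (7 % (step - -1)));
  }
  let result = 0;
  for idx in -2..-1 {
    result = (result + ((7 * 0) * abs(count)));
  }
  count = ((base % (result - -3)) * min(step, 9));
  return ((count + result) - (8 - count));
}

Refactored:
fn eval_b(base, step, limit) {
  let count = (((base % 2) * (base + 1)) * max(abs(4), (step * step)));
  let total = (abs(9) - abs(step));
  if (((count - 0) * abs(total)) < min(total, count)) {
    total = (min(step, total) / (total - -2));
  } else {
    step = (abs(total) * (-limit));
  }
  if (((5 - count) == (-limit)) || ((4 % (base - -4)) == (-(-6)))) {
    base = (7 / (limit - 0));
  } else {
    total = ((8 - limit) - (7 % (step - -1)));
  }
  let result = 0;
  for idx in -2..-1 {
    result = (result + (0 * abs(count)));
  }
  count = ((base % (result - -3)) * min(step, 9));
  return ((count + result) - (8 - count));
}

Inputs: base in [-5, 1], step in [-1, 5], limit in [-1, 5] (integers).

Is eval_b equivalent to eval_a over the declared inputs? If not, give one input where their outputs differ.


On input base=1, step=-1, limit=3, eval_a returns -8 while eval_b returns -104.
verdict: not equivalent; witness: base=1, step=-1, limit=3


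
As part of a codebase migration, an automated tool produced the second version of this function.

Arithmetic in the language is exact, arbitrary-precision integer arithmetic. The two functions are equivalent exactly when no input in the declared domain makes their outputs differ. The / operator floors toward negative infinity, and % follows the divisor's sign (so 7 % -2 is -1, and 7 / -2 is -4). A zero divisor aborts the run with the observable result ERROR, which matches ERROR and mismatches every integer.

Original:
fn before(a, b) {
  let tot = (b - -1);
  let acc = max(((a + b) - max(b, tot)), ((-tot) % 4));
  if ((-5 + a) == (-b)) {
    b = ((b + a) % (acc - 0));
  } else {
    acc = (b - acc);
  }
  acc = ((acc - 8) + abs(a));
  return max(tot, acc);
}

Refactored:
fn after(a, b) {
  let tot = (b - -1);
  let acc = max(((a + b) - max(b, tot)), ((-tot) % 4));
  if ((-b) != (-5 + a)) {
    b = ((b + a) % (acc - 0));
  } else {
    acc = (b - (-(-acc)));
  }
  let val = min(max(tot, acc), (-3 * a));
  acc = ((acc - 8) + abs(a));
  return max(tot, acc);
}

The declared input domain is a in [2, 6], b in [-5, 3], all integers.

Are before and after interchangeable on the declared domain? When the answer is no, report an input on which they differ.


The rewrite breaks on a=3, b=-5, where the results are -4 and -3.
before: tot=-4, then acc=2, then ((-5 + a) == (-b)) is false, then acc=-7, then acc=-12, then returns -4
after: tot=-4, then acc=2, then ((-b) != (-5 + a)) is true, then b=0, then val=-9, then acc=-3, then returns -3
verdict: not equivalent; witness: a=3, b=-5


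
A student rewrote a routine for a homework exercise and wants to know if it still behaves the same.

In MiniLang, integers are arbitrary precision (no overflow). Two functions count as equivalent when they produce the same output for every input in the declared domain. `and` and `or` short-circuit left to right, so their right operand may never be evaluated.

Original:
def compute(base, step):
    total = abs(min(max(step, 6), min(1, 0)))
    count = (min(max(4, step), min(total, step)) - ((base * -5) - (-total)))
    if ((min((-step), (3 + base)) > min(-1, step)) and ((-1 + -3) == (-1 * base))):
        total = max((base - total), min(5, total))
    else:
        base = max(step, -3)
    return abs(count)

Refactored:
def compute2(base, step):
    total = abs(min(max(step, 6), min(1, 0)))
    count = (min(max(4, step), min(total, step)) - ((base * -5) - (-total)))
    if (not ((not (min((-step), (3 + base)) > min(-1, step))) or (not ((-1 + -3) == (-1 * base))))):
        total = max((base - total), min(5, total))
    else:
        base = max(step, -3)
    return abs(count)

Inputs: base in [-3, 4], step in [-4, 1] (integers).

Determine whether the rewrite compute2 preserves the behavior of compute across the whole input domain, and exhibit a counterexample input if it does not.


Side by side, the visible changes include: boolean connective usage differs.
As a probe, take base=1, step=-2: compute runs total := 0 | count := 3 | ((min((-step), (3 + base)) > min(-1, step)) and ((-1 + -3) == (-1 * base))): false | base := -2 | result 3; compute2 runs total := 0 | count := 3 | (not ((not (min((-step), (3 + base)) > min(-1, step))) or (not ((-1 + -3) == (-1 * base))))): false | base := -2 | result 3; both end at 3.
Checked all 48 inputs in the declared domain: the outputs agree on every one.
verdict: equivalent


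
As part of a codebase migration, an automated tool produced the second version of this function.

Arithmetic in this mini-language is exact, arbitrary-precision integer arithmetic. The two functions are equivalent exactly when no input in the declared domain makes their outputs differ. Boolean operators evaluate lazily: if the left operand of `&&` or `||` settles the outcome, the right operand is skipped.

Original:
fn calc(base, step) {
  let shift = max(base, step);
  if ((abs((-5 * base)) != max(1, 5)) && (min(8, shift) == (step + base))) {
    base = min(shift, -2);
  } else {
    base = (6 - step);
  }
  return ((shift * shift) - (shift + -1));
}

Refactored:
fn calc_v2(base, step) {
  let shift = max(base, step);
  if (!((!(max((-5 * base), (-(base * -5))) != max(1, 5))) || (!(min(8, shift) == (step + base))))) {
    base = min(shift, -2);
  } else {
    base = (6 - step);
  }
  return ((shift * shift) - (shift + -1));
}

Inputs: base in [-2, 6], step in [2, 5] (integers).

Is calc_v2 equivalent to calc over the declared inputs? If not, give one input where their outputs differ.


Comparing the listings, the differences include: constant usage differs; also boolean connective usage differs; also min/max/abs usage differs; also arithmetic usage differs.
Spot check at base=1, step=3 — calc: shift := 3 | ((abs((-5 * base)) != max(1, 5)) && (min(8, shift) == (step + base))): false | base := 3 | result 7. calc_v2: shift := 3 | (!((!(max((-5 * base), (-(base * -5))) != max(1, 5))) || (!(min(8, shift) == (step + base))))): false | base := 3 | result 7. Both give 7.
Across all 36 domain points the two functions coincide.
verdict: equivalent


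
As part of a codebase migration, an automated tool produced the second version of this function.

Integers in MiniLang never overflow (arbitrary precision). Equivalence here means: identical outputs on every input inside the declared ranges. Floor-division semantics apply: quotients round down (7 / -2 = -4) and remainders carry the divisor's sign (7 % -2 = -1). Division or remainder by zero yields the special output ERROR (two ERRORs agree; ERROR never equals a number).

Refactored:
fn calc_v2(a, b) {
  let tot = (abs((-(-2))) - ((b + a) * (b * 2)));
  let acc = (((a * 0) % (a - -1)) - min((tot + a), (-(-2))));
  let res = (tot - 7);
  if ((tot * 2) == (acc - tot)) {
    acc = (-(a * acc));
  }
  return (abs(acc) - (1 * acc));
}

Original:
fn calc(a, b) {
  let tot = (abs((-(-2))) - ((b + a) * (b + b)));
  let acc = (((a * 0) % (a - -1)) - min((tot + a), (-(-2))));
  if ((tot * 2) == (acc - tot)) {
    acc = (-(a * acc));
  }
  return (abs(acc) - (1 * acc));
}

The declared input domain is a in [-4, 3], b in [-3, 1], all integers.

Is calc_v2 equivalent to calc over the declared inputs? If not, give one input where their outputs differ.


Among the additions is an assignment to `res` whose value nothing reads, and its value is discarded; all 40 inputs agree.
verdict: equivalent


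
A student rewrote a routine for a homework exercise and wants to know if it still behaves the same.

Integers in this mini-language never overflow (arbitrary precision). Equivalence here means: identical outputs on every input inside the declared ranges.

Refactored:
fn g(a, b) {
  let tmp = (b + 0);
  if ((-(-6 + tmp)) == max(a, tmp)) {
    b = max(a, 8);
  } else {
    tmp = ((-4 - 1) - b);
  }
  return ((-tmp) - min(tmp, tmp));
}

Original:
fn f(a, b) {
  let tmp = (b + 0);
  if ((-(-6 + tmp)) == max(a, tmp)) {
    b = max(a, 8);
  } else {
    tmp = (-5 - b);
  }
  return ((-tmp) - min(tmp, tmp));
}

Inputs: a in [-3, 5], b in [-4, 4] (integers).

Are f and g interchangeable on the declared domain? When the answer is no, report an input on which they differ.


Comparing the listings, the differences include: arithmetic usage differs, and constant usage differs.
One worked example (a=2, b=2) — f: tmp=2, then ((-(-6 + tmp)) == max(a, tmp)) is false, then tmp=-7, then returns 14; g: tmp=2, then ((-(-6 + tmp)) == max(a, tmp)) is false, then tmp=-7, then returns 14; agreement on 14.
Across all 81 domain points the two functions coincide.
verdict: equivalent


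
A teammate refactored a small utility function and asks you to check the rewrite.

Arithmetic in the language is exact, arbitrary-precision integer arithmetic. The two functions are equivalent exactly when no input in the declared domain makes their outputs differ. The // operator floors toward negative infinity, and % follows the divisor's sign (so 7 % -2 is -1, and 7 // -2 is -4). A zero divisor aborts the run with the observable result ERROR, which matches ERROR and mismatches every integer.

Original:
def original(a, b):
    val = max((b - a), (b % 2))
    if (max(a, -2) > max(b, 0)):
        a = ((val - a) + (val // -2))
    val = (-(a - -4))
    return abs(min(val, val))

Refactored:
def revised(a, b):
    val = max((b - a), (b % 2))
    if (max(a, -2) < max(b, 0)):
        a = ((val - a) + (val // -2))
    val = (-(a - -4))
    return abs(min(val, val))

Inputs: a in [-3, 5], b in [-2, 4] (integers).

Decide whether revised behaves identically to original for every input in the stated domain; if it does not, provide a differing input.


Run the pair on a=-3, b=-2.
original: val=1, then (max(a, -2) > max(b, 0)) is false, then val=-1, then returns 1
revised: val=1, then (max(a, -2) < max(b, 0)) is true, then a=3, then val=-7, then returns 7
1 != 7, so the rewrite changes behavior.
verdict: not equivalent; witness: a=-3, b=-2


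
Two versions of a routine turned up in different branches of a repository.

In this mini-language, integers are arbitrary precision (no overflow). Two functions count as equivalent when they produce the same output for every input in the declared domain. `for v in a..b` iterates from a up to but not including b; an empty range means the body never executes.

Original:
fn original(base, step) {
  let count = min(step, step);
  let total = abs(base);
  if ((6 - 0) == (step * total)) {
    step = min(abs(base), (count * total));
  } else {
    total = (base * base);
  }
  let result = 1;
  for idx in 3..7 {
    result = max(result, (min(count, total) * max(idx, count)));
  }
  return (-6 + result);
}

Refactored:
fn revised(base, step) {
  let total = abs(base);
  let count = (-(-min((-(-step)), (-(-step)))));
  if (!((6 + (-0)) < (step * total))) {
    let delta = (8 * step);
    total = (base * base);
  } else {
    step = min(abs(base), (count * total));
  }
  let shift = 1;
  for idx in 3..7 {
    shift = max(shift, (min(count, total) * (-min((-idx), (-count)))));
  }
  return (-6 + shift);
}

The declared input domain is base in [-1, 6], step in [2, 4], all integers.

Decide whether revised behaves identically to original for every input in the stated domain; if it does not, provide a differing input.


Try base=2, step=3.
original: count becomes 3; next total becomes 2; next ((6 - 0) == (step * total)) evaluates to true; next step becomes 2; next result becomes 1; next at idx=3:; next result becomes 6; next at idx=4:; next result becomes 8; next at idx=5:; next result becomes 10; next at idx=6:; next result becomes 12; next final value 6
revised: total becomes 2; next count becomes 3; next (!((6 + (-0)) < (step * total))) evaluates to true; next delta becomes 24; next total becomes 4; next shift becomes 1; next at idx=3:; next shift becomes 9; next at idx=4:; next shift becomes 12; next at idx=5:; next shift becomes 15; next at idx=6:; next shift becomes 18; next final value 12
6 vs 12 — the two versions disagree here.
verdict: not equivalent; witness: base=2, step=3


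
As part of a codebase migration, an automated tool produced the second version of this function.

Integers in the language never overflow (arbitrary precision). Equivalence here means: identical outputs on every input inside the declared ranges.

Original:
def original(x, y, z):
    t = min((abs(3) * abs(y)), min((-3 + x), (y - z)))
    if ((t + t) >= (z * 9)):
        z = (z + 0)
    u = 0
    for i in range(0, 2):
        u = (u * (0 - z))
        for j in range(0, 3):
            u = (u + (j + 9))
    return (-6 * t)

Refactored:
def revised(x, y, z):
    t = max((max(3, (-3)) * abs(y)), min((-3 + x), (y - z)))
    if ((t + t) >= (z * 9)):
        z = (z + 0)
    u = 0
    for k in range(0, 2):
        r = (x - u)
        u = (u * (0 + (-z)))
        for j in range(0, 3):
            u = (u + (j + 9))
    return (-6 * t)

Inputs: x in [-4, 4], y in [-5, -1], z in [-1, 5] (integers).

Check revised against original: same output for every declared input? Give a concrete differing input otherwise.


There is a counterexample at x=-4, y=-5, z=-1: 42 on one side, -90 on the other.
original: t := -7 | ((t + t) >= (z * 9)): false | u := 0 | iter i=0: | u := 0 | iter j=0: | u := 9 | iter j=1: | u := 19 | iter j=2: | u := 30 | iter i=1: | u := 30 | iter j=0: | u := 39 | iter j=1: | u := 49 | iter j=2: | u := 60 | result 42
revised: t := 15 | ((t + t) >= (z * 9)): true | z := -1 | u := 0 | iter k=0: | r := -4 | u := 0 | iter j=0: | u := 9 | iter j=1: | u := 19 | iter j=2: | u := 30 | iter k=1: | r := -34 | u := 30 | iter j=0: | u := 39 | iter j=1: | u := 49 | iter j=2: | u := 60 | result -90
verdict: not equivalent; witness: x=-4, y=-5, z=-1


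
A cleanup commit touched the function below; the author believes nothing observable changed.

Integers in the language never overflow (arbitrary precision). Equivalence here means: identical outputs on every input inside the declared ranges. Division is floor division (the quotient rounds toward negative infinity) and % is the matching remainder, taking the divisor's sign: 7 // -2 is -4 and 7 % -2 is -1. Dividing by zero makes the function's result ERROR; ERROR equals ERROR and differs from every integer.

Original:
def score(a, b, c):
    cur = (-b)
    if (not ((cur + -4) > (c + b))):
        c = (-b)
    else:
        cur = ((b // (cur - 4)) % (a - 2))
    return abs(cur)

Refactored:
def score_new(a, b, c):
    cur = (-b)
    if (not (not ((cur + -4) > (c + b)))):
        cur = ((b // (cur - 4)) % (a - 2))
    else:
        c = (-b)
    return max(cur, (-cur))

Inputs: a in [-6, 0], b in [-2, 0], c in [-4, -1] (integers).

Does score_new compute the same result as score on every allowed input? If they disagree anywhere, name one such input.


Changes here: min/max/abs usage differs; also boolean connective usage differs; the full 84-point sweep finds no disagreement.
verdict: equivalent


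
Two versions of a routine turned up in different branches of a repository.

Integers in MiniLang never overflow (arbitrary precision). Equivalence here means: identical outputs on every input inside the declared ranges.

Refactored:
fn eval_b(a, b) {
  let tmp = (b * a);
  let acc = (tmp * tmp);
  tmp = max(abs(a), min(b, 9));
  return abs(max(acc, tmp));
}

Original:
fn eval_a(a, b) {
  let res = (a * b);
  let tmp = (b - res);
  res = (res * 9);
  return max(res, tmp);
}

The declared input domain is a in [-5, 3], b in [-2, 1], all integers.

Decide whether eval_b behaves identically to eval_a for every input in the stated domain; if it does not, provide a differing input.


Run the pair on a=-5, b=-2.
eval_a: res = 10; tmp = -12; res = 90; return 90
eval_b: tmp = 10; acc = 100; tmp = 5; return 100
90 vs 100 — the two versions disagree here.
verdict: not equivalent; witness: a=-5, b=-2


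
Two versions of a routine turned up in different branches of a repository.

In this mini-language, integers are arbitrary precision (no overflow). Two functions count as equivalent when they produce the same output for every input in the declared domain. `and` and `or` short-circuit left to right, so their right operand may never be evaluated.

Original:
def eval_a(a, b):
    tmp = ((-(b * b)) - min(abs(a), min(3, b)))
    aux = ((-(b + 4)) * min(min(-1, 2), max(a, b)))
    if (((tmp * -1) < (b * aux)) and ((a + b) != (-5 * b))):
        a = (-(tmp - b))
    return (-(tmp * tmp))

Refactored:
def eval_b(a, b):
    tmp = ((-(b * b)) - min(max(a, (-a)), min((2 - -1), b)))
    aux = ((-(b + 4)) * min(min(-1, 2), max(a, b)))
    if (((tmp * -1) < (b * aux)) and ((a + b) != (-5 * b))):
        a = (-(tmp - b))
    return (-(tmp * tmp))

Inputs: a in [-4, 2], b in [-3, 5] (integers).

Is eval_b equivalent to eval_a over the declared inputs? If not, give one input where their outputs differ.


Comparing the listings, the differences include: min/max/abs usage differs; and arithmetic usage differs; and constant usage differs.
As a probe, take a=-3, b=1: eval_a runs tmp = -2; aux = 5; (((tmp * -1) < (b * aux)) and ((a + b) != (-5 * b))) -> true; a = 3; return -4; eval_b runs tmp = -2; aux = 5; (((tmp * -1) < (b * aux)) and ((a + b) != (-5 * b))) -> true; a = 3; return -4; both end at -4.
Sweeping the whole domain (63 inputs) finds no disagreement.
verdict: equivalent


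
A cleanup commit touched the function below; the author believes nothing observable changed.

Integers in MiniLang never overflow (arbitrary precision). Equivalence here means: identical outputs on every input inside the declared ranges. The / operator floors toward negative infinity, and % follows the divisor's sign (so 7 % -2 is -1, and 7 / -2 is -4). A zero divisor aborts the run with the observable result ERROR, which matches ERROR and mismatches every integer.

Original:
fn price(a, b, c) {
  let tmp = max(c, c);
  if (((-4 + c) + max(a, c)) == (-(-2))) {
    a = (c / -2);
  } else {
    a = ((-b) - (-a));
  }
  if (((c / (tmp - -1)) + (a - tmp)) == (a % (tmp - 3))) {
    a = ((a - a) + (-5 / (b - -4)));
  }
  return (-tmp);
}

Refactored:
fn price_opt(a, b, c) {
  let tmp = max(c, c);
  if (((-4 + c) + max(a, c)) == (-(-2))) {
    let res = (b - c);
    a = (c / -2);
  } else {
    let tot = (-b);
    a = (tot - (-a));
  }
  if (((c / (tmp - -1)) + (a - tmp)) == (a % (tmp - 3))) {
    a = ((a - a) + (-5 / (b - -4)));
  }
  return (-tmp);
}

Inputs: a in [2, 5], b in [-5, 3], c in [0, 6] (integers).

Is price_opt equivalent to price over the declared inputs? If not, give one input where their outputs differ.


Behavior is preserved: although statement counts differ, local variable names differ, arithmetic usage differs, the outputs never diverge.
As a probe, take a=5, b=-5, c=2: price runs tmp := 2 | (((-4 + c) + max(a, c)) == (-(-2))): false | a := 10 | (((c / (tmp - -1)) + (a - tmp)) == (a % (tmp - 3))): false | result -2; price_opt runs tmp := 2 | (((-4 + c) + max(a, c)) == (-(-2))): false | tot := 5 | a := 10 | (((c / (tmp - -1)) + (a - tmp)) == (a % (tmp - 3))): false | result -2; both end at -2.
Sweeping the whole domain (252 inputs) finds no disagreement.
verdict: equivalent


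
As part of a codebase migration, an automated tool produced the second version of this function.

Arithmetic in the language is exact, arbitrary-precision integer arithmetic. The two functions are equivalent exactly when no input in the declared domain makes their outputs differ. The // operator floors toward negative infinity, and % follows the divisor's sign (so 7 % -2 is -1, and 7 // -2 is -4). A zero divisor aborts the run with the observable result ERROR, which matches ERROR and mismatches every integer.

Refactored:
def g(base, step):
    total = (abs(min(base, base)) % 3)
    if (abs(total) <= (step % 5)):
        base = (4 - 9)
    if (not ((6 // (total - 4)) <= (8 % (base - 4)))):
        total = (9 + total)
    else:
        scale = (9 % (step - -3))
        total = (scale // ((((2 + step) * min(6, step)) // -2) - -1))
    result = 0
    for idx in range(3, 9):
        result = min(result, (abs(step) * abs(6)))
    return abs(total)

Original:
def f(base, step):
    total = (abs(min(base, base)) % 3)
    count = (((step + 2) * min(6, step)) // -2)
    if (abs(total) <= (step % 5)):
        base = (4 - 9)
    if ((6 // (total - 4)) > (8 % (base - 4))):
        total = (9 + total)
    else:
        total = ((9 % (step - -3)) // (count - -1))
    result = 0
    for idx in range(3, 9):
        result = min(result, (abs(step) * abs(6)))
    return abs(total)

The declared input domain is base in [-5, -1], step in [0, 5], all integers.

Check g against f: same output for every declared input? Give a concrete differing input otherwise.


The two are interchangeable: comparison usage differs, and boolean connective usage differs, and local variable names differ, and every declared input agrees.
Spot check at base=-1, step=0 — f: total := 1 | count := 0 | (abs(total) <= (step % 5)): false | ((6 // (total - 4)) > (8 % (base - 4))): false | total := 0 | result := 0 | iter idx=3: | result := 0 | iter idx=4: | result := 0 | iter idx=5: | result := 0 | iter idx=6: | result := 0 | iter idx=7: | result := 0 | iter idx=8: | result := 0 | result 0. g: total := 1 | (abs(total) <= (step % 5)): false | (not ((6 // (total - 4)) <= (8 % (base - 4)))): false | scale := 0 | total := 0 | result := 0 | iter idx=3: | result := 0 | iter idx=4: | result := 0 | iter idx=5: | result := 0 | iter idx=6: | result := 0 | iter idx=7: | result := 0 | iter idx=8: | result := 0 | result 0. Both give 0.
Sweeping the whole domain (30 inputs) finds no disagreement.
verdict: equivalent


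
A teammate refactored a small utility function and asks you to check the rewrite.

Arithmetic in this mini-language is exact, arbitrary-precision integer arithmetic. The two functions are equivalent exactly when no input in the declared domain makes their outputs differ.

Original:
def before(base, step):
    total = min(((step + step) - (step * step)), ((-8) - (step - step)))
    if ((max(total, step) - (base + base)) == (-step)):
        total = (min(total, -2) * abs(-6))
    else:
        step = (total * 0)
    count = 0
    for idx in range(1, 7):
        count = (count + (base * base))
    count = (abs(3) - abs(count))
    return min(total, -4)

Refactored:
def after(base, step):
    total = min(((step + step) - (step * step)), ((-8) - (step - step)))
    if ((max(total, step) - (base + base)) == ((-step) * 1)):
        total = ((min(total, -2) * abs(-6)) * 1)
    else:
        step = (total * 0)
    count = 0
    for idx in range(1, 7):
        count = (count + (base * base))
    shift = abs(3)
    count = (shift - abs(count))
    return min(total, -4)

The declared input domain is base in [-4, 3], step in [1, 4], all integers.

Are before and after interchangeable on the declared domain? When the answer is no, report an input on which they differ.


The two are interchangeable: constant usage differs, plus local variable names differ, plus statement counts differ, plus arithmetic usage differs, and every declared input agrees.
As a probe, take base=-1, step=4: before runs total := -8 | ((max(total, step) - (base + base)) == (-step)): false | step := 0 | count := 0 | iter idx=1: | count := 1 | iter idx=2: | count := 2 | iter idx=3: | count := 3 | iter idx=4: | count := 4 | iter idx=5: | count := 5 | iter idx=6: | count := 6 | count := -3 | result -8; after runs total := -8 | ((max(total, step) - (base + base)) == ((-step) * 1)): false | step := 0 | count := 0 | iter idx=1: | count := 1 | iter idx=2: | count := 2 | iter idx=3: | count := 3 | iter idx=4: | count := 4 | iter idx=5: | count := 5 | iter idx=6: | count := 6 | shift := 3 | count := -3 | result -8; both end at -8.
Sweeping the whole domain (32 inputs) finds no disagreement.
verdict: equivalent


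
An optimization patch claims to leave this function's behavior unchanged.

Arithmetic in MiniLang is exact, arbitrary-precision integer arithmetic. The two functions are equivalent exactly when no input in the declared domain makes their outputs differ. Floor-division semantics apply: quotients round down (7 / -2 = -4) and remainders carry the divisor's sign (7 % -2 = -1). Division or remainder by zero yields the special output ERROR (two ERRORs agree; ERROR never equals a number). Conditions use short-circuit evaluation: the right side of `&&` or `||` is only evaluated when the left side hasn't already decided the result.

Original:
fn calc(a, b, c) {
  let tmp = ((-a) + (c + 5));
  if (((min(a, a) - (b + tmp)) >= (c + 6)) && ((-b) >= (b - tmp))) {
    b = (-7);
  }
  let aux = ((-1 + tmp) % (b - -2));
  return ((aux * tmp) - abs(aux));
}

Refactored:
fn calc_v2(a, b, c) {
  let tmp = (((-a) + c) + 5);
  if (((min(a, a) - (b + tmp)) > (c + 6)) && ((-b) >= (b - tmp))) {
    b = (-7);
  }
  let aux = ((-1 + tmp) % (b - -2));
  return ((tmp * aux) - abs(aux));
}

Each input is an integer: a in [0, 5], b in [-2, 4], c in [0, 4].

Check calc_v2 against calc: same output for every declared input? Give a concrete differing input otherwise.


Not equivalent: a=5, b=-1, c=0 separates them (-1 vs 0).
calc: tmp becomes 0; next (((min(a, a) - (b + tmp)) >= (c + 6)) && ((-b) >= (b - tmp))) evaluates to true; next b becomes -7; next aux becomes -1; next final value -1
calc_v2: tmp becomes 0; next (((min(a, a) - (b + tmp)) > (c + 6)) && ((-b) >= (b - tmp))) evaluates to false; next aux becomes 0; next final value 0
verdict: not equivalent; witness: a=5, b=-1, c=0


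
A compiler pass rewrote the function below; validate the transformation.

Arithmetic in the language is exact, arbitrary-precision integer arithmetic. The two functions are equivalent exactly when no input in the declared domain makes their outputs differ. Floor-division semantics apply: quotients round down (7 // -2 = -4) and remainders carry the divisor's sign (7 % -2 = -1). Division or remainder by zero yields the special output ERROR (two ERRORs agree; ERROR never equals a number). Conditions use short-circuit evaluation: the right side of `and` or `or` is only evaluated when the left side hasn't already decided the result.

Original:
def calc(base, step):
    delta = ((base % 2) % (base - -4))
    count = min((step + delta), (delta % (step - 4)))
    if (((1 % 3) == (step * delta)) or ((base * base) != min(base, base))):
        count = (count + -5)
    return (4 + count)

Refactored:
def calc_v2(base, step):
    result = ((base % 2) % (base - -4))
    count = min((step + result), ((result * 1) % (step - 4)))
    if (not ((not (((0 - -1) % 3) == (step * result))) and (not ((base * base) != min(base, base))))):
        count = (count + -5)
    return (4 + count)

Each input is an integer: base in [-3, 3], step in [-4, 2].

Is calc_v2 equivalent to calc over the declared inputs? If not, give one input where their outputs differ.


Differences: boolean connective usage differs; also constant usage differs; also local variable names differ; also arithmetic usage differs — yet all 49 inputs agree.
verdict: equivalent


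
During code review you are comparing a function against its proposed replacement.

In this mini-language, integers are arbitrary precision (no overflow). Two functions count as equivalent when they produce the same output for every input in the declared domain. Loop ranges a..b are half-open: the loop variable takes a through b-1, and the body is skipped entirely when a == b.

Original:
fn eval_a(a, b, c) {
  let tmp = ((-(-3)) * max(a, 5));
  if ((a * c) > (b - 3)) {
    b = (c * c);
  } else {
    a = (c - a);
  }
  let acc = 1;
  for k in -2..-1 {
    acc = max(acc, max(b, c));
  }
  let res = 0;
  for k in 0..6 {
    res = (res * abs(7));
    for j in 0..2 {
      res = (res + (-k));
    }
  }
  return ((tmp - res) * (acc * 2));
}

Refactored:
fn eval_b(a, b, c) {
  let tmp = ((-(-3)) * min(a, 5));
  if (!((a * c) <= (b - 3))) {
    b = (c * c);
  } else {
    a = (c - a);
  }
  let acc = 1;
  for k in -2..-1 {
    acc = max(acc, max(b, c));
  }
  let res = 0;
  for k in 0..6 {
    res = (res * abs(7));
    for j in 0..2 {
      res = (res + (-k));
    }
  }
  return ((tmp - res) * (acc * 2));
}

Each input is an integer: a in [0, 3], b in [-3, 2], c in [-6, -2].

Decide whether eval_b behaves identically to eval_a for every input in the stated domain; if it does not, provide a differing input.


Try a=0, b=-3, c=-6.
eval_a: tmp=15, then ((a * c) > (b - 3)) is true, then b=36, then acc=1, then (k=-2), then acc=36, then res=0, then (k=0), then res=0, then (j=0), then res=0, then (j=1), then res=0, then (k=1), then res=0, then (j=0), then res=-1, then (j=1), then res=-2, then (k=2), then res=-14, then (j=0), then res=-16, then (j=1), then res=-18, then (k=3), then res=-126, then (j=0), then res=-129, then (j=1), then res=-132, then (k=4), then res=-924, then (j=0), then res=-928, then (j=1), then res=-932, then (k=5), then res=-6524, then (j=0), then res=-6529, then (j=1), then res=-6534, then returns 471528
eval_b: tmp=0, then (!((a * c) <= (b - 3))) is true, then b=36, then acc=1, then (k=-2), then acc=36, then res=0, then (k=0), then res=0, then (j=0), then res=0, then (j=1), then res=0, then (k=1), then res=0, then (j=0), then res=-1, then (j=1), then res=-2, then (k=2), then res=-14, then (j=0), then res=-16, then (j=1), then res=-18, then (k=3), then res=-126, then (j=0), then res=-129, then (j=1), then res=-132, then (k=4), then res=-924, then (j=0), then res=-928, then (j=1), then res=-932, then (k=5), then res=-6524, then (j=0), then res=-6529, then (j=1), then res=-6534, then returns 470448
471528 vs 470448 — the two versions disagree here.
verdict: not equivalent; witness: a=0, b=-3, c=-6


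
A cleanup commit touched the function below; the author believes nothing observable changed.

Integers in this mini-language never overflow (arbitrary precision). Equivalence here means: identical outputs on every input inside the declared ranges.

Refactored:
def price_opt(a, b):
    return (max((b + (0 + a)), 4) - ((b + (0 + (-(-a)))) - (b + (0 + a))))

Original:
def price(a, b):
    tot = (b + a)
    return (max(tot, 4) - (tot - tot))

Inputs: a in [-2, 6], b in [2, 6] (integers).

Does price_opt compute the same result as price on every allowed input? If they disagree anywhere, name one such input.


The suspicious-looking change has no observable effect anywhere in the declared ranges; all 45 inputs agree.
verdict: equivalent


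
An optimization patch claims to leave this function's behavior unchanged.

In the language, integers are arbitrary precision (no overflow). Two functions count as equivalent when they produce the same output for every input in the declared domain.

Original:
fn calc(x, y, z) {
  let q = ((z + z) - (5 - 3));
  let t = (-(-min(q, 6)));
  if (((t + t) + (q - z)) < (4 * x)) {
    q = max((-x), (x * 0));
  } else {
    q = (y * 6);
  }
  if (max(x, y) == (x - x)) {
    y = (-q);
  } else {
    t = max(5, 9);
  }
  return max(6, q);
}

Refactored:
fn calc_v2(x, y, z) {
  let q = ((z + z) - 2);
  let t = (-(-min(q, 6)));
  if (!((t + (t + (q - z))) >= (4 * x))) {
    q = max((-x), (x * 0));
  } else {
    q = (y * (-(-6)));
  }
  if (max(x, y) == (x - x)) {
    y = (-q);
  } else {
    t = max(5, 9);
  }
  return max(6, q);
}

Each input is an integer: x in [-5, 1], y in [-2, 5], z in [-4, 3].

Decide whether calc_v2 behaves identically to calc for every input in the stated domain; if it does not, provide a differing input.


Reading the diff, among the changes: comparison usage differs; also boolean connective usage differs; also constant usage differs; also arithmetic usage differs.
One worked example (x=-1, y=3, z=0) — calc: q=-2, then t=-2, then (((t + t) + (q - z)) < (4 * x)) is true, then q=1, then (max(x, y) == (x - x)) is false, then t=9, then returns 6; calc_v2: q=-2, then t=-2, then (!((t + (t + (q - z))) >= (4 * x))) is true, then q=1, then (max(x, y) == (x - x)) is false, then t=9, then returns 6; agreement on 6.
Sweeping the whole domain (448 inputs) finds no disagreement.
verdict: equivalent


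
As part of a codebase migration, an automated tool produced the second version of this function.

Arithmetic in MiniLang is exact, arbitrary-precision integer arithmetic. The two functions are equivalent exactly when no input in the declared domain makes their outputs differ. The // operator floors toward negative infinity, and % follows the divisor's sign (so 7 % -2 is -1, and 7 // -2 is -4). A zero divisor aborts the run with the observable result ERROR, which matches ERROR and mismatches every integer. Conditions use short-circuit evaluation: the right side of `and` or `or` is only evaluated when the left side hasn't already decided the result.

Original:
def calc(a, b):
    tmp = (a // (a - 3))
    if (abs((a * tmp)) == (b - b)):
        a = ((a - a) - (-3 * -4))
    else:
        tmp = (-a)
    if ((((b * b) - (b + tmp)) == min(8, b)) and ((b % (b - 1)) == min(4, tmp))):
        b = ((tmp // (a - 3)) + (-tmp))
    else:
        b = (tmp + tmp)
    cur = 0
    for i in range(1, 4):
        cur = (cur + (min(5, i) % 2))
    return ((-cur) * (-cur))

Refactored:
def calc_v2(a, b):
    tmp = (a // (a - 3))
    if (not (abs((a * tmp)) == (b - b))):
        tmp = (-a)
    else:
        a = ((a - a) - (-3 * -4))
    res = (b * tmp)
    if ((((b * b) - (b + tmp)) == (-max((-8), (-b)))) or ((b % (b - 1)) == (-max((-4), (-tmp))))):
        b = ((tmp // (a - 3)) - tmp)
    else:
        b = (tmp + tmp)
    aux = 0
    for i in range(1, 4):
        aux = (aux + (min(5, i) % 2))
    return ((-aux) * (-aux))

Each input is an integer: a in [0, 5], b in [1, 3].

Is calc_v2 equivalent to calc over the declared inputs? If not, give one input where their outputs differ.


Not equivalent: a=0, b=1 separates them (4 vs ERROR).
calc: tmp := 0 | (abs((a * tmp)) == (b - b)): true | a := -12 | ((((b * b) - (b + tmp)) == min(8, b)) and ((b % (b - 1)) == min(4, tmp))): false | b := 0 | cur := 0 | iter i=1: | cur := 1 | iter i=2: | cur := 1 | iter i=3: | cur := 2 | result 4
calc_v2: tmp := 0 | (not (abs((a * tmp)) == (b - b))): false | a := -12 | res := 0 | divide-by-zero, output ERROR
verdict: not equivalent; witness: a=0, b=1


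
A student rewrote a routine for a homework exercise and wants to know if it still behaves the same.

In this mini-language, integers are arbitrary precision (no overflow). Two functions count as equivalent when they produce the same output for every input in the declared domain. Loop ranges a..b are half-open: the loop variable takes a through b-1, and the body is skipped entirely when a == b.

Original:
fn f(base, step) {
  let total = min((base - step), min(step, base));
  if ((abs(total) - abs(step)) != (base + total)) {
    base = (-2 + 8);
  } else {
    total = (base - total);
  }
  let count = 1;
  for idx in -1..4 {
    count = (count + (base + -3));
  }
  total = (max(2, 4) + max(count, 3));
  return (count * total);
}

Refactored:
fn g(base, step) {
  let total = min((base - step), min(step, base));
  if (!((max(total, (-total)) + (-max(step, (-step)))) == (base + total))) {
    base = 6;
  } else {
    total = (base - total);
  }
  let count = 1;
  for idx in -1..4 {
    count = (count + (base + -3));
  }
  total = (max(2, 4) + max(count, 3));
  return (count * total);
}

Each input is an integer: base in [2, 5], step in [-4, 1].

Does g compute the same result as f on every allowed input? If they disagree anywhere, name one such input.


The two versions differ — the changes include comparison usage differs; min/max/abs usage differs; boolean connective usage differs; arithmetic usage differs; constant usage differs.
Spot check at base=2, step=-1 — f: total := -1 | ((abs(total) - abs(step)) != (base + total)): true | base := 6 | count := 1 | iter idx=-1: | count := 4 | iter idx=0: | count := 7 | iter idx=1: | count := 10 | iter idx=2: | count := 13 | iter idx=3: | count := 16 | total := 20 | result 320. g: total := -1 | (!((max(total, (-total)) + (-max(step, (-step)))) == (base + total))): true | base := 6 | count := 1 | iter idx=-1: | count := 4 | iter idx=0: | count := 7 | iter idx=1: | count := 10 | iter idx=2: | count := 13 | iter idx=3: | count := 16 | total := 20 | result 320. Both give 320.
Across all 24 domain points the two functions coincide.
verdict: equivalent


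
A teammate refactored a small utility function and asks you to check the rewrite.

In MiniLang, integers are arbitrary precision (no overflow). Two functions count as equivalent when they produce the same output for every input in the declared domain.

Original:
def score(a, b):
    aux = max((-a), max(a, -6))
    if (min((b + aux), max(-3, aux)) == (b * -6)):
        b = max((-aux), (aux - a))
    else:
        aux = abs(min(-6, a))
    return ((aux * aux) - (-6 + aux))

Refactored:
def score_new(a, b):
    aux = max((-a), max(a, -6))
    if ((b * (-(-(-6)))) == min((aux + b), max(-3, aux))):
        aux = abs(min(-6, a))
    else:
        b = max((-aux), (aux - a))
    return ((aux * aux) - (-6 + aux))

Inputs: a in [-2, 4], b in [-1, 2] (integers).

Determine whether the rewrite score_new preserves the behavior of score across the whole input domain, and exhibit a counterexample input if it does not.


The rewrite breaks on a=-2, b=-1, where the results are 36 and 8.
score: aux becomes 2; next (min((b + aux), max(-3, aux)) == (b * -6)) evaluates to false; next aux becomes 6; next final value 36
score_new: aux becomes 2; next ((b * (-(-(-6)))) == min((aux + b), max(-3, aux))) evaluates to false; next b becomes 4; next final value 8
verdict: not equivalent; witness: a=-2, b=-1


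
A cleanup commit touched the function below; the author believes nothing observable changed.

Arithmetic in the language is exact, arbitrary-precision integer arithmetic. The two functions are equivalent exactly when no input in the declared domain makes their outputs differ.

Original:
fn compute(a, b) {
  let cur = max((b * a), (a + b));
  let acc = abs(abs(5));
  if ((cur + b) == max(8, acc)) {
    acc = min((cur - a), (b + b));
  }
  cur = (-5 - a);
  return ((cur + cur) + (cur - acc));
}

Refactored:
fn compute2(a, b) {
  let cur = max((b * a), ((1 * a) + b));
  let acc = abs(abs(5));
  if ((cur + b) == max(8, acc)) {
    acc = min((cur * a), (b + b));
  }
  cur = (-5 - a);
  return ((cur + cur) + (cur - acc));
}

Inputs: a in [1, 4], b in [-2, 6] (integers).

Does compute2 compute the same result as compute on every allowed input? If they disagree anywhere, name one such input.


There is a counterexample at a=3, b=2: -27 on one side, -28 on the other.
compute: cur = 6; acc = 5; ((cur + b) == max(8, acc)) -> true; acc = 3; cur = -8; return -27
compute2: cur = 6; acc = 5; ((cur + b) == max(8, acc)) -> true; acc = 4; cur = -8; return -28
verdict: not equivalent; witness: a=3, b=2


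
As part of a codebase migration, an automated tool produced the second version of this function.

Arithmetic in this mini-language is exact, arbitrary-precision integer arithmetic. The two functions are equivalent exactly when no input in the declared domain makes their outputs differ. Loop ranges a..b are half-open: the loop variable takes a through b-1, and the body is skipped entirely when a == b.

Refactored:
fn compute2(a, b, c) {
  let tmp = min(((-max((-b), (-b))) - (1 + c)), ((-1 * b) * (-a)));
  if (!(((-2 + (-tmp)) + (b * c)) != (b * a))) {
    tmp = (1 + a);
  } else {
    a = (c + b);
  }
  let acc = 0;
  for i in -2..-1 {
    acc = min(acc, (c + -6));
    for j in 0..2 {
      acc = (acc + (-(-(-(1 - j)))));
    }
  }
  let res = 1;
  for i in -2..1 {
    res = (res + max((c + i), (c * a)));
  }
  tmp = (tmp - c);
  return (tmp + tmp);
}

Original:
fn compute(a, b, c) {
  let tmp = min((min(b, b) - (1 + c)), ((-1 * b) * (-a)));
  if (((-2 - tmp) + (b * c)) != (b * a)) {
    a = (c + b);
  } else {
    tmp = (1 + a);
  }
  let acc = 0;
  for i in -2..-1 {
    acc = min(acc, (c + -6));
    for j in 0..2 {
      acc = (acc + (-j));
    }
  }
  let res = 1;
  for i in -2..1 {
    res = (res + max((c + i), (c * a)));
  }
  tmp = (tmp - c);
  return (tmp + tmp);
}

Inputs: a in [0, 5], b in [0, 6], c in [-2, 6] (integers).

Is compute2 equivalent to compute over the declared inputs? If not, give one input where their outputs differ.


The two are interchangeable: constant usage differs; also boolean connective usage differs; also min/max/abs usage differs; also arithmetic usage differs, and every declared input agrees.
As a probe, take a=2, b=1, c=3: compute runs tmp=-3, then (((-2 - tmp) + (b * c)) != (b * a)) is true, then a=4, then acc=0, then (i=-2), then acc=-3, then (j=0), then acc=-3, then (j=1), then acc=-4, then res=1, then (i=-2), then res=13, then (i=-1), then res=25, then (i=0), then res=37, then tmp=-6, then returns -12; compute2 runs tmp=-3, then (!(((-2 + (-tmp)) + (b * c)) != (b * a))) is false, then a=4, then acc=0, then (i=-2), then acc=-3, then (j=0), then acc=-4, then (j=1), then acc=-4, then res=1, then (i=-2), then res=13, then (i=-1), then res=25, then (i=0), then res=37, then tmp=-6, then returns -12; both end at -12.
Across all 378 domain points the two functions coincide.
verdict: equivalent
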